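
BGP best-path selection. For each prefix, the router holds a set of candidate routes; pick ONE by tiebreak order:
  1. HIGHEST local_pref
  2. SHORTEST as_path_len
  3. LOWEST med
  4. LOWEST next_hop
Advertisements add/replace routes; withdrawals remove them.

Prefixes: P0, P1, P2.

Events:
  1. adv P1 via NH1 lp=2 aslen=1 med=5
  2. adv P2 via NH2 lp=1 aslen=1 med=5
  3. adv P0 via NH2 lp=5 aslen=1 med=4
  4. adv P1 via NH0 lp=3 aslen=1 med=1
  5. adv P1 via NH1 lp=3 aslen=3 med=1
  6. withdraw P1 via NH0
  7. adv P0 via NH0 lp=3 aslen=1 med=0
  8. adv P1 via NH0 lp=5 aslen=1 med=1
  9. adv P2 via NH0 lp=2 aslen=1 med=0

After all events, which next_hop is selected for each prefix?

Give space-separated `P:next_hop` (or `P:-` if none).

Op 1: best P0=- P1=NH1 P2=-
Op 2: best P0=- P1=NH1 P2=NH2
Op 3: best P0=NH2 P1=NH1 P2=NH2
Op 4: best P0=NH2 P1=NH0 P2=NH2
Op 5: best P0=NH2 P1=NH0 P2=NH2
Op 6: best P0=NH2 P1=NH1 P2=NH2
Op 7: best P0=NH2 P1=NH1 P2=NH2
Op 8: best P0=NH2 P1=NH0 P2=NH2
Op 9: best P0=NH2 P1=NH0 P2=NH0

Answer: P0:NH2 P1:NH0 P2:NH0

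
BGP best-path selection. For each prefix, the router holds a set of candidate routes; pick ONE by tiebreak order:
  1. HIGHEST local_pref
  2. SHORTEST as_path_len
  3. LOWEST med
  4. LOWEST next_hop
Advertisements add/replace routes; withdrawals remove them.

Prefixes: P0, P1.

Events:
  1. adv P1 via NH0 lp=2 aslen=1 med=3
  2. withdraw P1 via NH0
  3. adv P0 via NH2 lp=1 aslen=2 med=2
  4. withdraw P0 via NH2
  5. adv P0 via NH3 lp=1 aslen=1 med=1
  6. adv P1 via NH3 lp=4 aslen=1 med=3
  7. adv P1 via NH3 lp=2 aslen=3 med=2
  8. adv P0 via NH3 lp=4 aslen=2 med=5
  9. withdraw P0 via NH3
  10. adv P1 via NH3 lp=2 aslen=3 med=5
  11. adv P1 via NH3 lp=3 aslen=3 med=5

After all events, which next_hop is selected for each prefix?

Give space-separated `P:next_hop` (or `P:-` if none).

Answer: P0:- P1:NH3

Derivation:
Op 1: best P0=- P1=NH0
Op 2: best P0=- P1=-
Op 3: best P0=NH2 P1=-
Op 4: best P0=- P1=-
Op 5: best P0=NH3 P1=-
Op 6: best P0=NH3 P1=NH3
Op 7: best P0=NH3 P1=NH3
Op 8: best P0=NH3 P1=NH3
Op 9: best P0=- P1=NH3
Op 10: best P0=- P1=NH3
Op 11: best P0=- P1=NH3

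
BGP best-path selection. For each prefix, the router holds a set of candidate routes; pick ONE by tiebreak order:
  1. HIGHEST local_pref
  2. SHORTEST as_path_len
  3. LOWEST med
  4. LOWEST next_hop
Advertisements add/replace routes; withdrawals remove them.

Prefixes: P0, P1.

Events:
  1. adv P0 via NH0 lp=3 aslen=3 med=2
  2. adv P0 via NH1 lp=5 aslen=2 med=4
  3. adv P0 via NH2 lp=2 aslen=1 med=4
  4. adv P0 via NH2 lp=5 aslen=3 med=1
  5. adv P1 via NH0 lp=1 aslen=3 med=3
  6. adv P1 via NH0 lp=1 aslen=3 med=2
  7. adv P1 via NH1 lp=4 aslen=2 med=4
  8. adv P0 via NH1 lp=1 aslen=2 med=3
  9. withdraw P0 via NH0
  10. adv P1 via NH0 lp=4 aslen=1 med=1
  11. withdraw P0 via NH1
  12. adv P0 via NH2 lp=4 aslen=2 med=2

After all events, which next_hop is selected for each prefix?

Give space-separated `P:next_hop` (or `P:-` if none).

Op 1: best P0=NH0 P1=-
Op 2: best P0=NH1 P1=-
Op 3: best P0=NH1 P1=-
Op 4: best P0=NH1 P1=-
Op 5: best P0=NH1 P1=NH0
Op 6: best P0=NH1 P1=NH0
Op 7: best P0=NH1 P1=NH1
Op 8: best P0=NH2 P1=NH1
Op 9: best P0=NH2 P1=NH1
Op 10: best P0=NH2 P1=NH0
Op 11: best P0=NH2 P1=NH0
Op 12: best P0=NH2 P1=NH0

Answer: P0:NH2 P1:NH0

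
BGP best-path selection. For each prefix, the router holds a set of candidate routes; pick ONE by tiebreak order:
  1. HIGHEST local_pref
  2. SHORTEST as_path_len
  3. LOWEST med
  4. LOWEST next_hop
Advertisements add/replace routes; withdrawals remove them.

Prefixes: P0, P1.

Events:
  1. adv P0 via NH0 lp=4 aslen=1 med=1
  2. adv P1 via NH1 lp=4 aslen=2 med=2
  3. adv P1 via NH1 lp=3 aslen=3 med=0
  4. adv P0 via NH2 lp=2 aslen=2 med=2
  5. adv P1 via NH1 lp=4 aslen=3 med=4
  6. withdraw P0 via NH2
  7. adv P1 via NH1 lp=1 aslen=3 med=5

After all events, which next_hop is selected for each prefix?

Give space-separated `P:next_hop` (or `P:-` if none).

Op 1: best P0=NH0 P1=-
Op 2: best P0=NH0 P1=NH1
Op 3: best P0=NH0 P1=NH1
Op 4: best P0=NH0 P1=NH1
Op 5: best P0=NH0 P1=NH1
Op 6: best P0=NH0 P1=NH1
Op 7: best P0=NH0 P1=NH1

Answer: P0:NH0 P1:NH1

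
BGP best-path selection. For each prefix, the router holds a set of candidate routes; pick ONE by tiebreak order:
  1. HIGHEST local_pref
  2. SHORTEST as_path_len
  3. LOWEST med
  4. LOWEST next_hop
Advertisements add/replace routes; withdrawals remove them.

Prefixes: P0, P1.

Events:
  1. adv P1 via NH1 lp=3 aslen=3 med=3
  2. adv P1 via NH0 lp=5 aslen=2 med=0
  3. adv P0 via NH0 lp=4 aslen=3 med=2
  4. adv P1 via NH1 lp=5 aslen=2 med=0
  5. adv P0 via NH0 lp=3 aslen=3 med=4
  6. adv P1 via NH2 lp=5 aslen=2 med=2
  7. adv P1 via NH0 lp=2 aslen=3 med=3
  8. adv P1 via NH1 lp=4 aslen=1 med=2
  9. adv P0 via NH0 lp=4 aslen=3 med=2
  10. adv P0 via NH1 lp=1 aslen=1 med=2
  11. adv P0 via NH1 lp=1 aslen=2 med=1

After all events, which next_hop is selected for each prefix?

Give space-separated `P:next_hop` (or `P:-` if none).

Op 1: best P0=- P1=NH1
Op 2: best P0=- P1=NH0
Op 3: best P0=NH0 P1=NH0
Op 4: best P0=NH0 P1=NH0
Op 5: best P0=NH0 P1=NH0
Op 6: best P0=NH0 P1=NH0
Op 7: best P0=NH0 P1=NH1
Op 8: best P0=NH0 P1=NH2
Op 9: best P0=NH0 P1=NH2
Op 10: best P0=NH0 P1=NH2
Op 11: best P0=NH0 P1=NH2

Answer: P0:NH0 P1:NH2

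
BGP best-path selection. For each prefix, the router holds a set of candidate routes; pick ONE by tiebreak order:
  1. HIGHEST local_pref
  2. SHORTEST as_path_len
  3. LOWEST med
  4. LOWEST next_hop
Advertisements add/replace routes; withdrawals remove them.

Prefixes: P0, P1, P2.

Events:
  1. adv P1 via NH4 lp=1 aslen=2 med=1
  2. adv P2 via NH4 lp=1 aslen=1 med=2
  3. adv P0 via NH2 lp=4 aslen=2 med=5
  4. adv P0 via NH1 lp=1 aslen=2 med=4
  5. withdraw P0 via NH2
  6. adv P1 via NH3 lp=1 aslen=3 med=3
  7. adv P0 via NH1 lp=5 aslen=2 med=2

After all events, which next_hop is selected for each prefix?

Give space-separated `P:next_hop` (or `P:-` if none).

Op 1: best P0=- P1=NH4 P2=-
Op 2: best P0=- P1=NH4 P2=NH4
Op 3: best P0=NH2 P1=NH4 P2=NH4
Op 4: best P0=NH2 P1=NH4 P2=NH4
Op 5: best P0=NH1 P1=NH4 P2=NH4
Op 6: best P0=NH1 P1=NH4 P2=NH4
Op 7: best P0=NH1 P1=NH4 P2=NH4

Answer: P0:NH1 P1:NH4 P2:NH4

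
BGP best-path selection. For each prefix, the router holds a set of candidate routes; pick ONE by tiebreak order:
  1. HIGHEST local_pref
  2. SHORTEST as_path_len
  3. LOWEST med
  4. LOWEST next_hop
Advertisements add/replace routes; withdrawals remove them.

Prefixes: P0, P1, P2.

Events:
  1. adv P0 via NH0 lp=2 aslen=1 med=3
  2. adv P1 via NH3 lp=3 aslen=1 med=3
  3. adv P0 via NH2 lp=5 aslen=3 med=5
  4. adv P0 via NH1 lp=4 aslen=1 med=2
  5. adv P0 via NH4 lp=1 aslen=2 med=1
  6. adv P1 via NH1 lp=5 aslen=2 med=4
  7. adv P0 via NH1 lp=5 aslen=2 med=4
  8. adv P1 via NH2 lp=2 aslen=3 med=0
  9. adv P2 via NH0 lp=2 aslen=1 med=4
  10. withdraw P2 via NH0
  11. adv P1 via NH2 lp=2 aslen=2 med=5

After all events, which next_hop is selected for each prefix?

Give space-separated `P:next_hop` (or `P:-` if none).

Answer: P0:NH1 P1:NH1 P2:-

Derivation:
Op 1: best P0=NH0 P1=- P2=-
Op 2: best P0=NH0 P1=NH3 P2=-
Op 3: best P0=NH2 P1=NH3 P2=-
Op 4: best P0=NH2 P1=NH3 P2=-
Op 5: best P0=NH2 P1=NH3 P2=-
Op 6: best P0=NH2 P1=NH1 P2=-
Op 7: best P0=NH1 P1=NH1 P2=-
Op 8: best P0=NH1 P1=NH1 P2=-
Op 9: best P0=NH1 P1=NH1 P2=NH0
Op 10: best P0=NH1 P1=NH1 P2=-
Op 11: best P0=NH1 P1=NH1 P2=-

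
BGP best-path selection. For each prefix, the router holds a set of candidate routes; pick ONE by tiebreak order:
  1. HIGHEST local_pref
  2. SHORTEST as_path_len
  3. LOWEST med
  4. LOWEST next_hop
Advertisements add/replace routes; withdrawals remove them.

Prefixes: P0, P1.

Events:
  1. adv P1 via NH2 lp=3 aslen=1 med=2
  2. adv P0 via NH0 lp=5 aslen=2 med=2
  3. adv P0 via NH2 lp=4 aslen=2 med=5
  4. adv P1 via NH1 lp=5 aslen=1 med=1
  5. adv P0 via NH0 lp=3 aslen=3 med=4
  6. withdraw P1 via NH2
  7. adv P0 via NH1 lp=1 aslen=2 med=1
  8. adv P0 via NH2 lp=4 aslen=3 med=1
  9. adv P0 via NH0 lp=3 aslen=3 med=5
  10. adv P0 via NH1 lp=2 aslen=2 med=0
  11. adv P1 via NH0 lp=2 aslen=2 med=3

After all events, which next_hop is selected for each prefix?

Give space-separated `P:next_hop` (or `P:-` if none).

Op 1: best P0=- P1=NH2
Op 2: best P0=NH0 P1=NH2
Op 3: best P0=NH0 P1=NH2
Op 4: best P0=NH0 P1=NH1
Op 5: best P0=NH2 P1=NH1
Op 6: best P0=NH2 P1=NH1
Op 7: best P0=NH2 P1=NH1
Op 8: best P0=NH2 P1=NH1
Op 9: best P0=NH2 P1=NH1
Op 10: best P0=NH2 P1=NH1
Op 11: best P0=NH2 P1=NH1

Answer: P0:NH2 P1:NH1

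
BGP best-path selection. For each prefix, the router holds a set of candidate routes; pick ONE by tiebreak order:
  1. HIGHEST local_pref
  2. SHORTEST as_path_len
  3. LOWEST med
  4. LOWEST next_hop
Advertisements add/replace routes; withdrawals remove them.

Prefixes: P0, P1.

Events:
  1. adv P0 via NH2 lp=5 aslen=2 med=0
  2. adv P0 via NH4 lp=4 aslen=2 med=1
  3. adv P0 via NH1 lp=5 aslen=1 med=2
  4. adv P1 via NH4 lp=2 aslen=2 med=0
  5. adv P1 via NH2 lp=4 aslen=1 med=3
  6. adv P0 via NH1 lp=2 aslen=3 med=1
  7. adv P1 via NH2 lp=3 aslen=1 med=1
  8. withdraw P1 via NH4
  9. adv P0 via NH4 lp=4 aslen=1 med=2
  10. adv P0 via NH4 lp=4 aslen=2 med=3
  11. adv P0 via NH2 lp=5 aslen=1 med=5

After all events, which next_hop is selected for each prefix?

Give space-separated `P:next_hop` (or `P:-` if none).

Op 1: best P0=NH2 P1=-
Op 2: best P0=NH2 P1=-
Op 3: best P0=NH1 P1=-
Op 4: best P0=NH1 P1=NH4
Op 5: best P0=NH1 P1=NH2
Op 6: best P0=NH2 P1=NH2
Op 7: best P0=NH2 P1=NH2
Op 8: best P0=NH2 P1=NH2
Op 9: best P0=NH2 P1=NH2
Op 10: best P0=NH2 P1=NH2
Op 11: best P0=NH2 P1=NH2

Answer: P0:NH2 P1:NH2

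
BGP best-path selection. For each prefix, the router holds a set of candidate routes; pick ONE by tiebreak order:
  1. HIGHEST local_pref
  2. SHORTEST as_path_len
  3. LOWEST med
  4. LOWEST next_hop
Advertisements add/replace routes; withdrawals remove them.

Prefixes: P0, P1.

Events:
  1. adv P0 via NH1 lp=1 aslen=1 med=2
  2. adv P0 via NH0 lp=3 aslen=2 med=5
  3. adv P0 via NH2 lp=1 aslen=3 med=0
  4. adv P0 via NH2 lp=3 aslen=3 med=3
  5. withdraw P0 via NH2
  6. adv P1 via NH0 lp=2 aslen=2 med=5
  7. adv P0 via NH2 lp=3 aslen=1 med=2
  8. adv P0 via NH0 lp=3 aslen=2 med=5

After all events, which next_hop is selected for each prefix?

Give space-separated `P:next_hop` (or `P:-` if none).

Op 1: best P0=NH1 P1=-
Op 2: best P0=NH0 P1=-
Op 3: best P0=NH0 P1=-
Op 4: best P0=NH0 P1=-
Op 5: best P0=NH0 P1=-
Op 6: best P0=NH0 P1=NH0
Op 7: best P0=NH2 P1=NH0
Op 8: best P0=NH2 P1=NH0

Answer: P0:NH2 P1:NH0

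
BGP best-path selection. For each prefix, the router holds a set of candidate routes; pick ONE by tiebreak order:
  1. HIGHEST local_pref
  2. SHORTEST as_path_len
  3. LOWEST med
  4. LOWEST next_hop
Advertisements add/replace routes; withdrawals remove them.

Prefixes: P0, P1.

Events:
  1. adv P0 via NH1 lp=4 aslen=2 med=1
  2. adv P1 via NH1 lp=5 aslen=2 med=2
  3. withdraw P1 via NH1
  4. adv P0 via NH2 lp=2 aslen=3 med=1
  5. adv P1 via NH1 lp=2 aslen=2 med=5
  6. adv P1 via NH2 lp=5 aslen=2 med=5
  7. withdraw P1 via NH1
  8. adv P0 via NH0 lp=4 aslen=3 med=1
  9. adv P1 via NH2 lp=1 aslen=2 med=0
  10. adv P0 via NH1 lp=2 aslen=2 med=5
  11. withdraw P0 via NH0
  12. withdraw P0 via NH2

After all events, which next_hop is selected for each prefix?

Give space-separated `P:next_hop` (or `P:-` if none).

Answer: P0:NH1 P1:NH2

Derivation:
Op 1: best P0=NH1 P1=-
Op 2: best P0=NH1 P1=NH1
Op 3: best P0=NH1 P1=-
Op 4: best P0=NH1 P1=-
Op 5: best P0=NH1 P1=NH1
Op 6: best P0=NH1 P1=NH2
Op 7: best P0=NH1 P1=NH2
Op 8: best P0=NH1 P1=NH2
Op 9: best P0=NH1 P1=NH2
Op 10: best P0=NH0 P1=NH2
Op 11: best P0=NH1 P1=NH2
Op 12: best P0=NH1 P1=NH2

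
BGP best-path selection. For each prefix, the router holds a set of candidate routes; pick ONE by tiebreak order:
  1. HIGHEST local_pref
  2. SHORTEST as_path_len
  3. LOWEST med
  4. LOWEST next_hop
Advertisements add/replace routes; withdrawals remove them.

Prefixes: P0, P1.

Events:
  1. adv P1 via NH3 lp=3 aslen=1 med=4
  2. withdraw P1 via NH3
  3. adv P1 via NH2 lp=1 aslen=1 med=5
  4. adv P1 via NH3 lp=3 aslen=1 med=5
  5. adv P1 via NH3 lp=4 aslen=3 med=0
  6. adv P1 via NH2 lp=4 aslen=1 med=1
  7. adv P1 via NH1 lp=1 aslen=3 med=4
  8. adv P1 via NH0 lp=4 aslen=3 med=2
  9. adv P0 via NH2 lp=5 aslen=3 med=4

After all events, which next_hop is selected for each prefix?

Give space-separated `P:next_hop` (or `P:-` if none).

Answer: P0:NH2 P1:NH2

Derivation:
Op 1: best P0=- P1=NH3
Op 2: best P0=- P1=-
Op 3: best P0=- P1=NH2
Op 4: best P0=- P1=NH3
Op 5: best P0=- P1=NH3
Op 6: best P0=- P1=NH2
Op 7: best P0=- P1=NH2
Op 8: best P0=- P1=NH2
Op 9: best P0=NH2 P1=NH2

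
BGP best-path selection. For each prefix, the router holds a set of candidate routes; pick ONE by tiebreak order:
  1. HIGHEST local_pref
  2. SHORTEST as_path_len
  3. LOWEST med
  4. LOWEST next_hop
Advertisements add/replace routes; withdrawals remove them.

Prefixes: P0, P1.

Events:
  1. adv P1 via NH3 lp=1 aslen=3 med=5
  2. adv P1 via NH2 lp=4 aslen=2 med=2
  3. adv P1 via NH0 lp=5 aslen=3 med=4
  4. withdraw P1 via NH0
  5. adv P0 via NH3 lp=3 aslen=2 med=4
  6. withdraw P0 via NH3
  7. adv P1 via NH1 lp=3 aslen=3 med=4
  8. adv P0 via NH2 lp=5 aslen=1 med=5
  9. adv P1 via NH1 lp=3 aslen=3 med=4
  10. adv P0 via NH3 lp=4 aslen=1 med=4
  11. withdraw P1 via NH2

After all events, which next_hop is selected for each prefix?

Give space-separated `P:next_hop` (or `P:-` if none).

Op 1: best P0=- P1=NH3
Op 2: best P0=- P1=NH2
Op 3: best P0=- P1=NH0
Op 4: best P0=- P1=NH2
Op 5: best P0=NH3 P1=NH2
Op 6: best P0=- P1=NH2
Op 7: best P0=- P1=NH2
Op 8: best P0=NH2 P1=NH2
Op 9: best P0=NH2 P1=NH2
Op 10: best P0=NH2 P1=NH2
Op 11: best P0=NH2 P1=NH1

Answer: P0:NH2 P1:NH1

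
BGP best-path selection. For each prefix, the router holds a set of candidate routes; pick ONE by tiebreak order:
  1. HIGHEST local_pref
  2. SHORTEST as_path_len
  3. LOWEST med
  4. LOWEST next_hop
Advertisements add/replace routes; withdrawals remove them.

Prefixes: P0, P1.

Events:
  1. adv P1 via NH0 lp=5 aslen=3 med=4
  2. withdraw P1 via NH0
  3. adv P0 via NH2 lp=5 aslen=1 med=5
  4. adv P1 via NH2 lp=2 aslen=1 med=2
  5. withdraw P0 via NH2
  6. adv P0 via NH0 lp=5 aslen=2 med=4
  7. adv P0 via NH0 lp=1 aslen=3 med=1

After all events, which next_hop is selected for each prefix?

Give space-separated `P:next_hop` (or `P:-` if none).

Answer: P0:NH0 P1:NH2

Derivation:
Op 1: best P0=- P1=NH0
Op 2: best P0=- P1=-
Op 3: best P0=NH2 P1=-
Op 4: best P0=NH2 P1=NH2
Op 5: best P0=- P1=NH2
Op 6: best P0=NH0 P1=NH2
Op 7: best P0=NH0 P1=NH2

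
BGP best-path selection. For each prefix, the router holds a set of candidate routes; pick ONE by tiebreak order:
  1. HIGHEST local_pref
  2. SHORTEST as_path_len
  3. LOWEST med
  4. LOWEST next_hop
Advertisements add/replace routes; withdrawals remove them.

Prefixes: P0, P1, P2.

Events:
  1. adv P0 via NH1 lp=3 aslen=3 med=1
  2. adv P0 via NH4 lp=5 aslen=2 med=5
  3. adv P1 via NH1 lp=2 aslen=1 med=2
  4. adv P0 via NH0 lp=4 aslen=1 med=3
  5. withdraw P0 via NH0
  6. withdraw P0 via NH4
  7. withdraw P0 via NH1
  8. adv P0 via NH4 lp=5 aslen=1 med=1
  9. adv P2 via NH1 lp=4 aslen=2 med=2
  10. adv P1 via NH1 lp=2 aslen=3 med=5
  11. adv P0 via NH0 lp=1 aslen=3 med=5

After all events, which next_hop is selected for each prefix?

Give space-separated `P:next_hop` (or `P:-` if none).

Answer: P0:NH4 P1:NH1 P2:NH1

Derivation:
Op 1: best P0=NH1 P1=- P2=-
Op 2: best P0=NH4 P1=- P2=-
Op 3: best P0=NH4 P1=NH1 P2=-
Op 4: best P0=NH4 P1=NH1 P2=-
Op 5: best P0=NH4 P1=NH1 P2=-
Op 6: best P0=NH1 P1=NH1 P2=-
Op 7: best P0=- P1=NH1 P2=-
Op 8: best P0=NH4 P1=NH1 P2=-
Op 9: best P0=NH4 P1=NH1 P2=NH1
Op 10: best P0=NH4 P1=NH1 P2=NH1
Op 11: best P0=NH4 P1=NH1 P2=NH1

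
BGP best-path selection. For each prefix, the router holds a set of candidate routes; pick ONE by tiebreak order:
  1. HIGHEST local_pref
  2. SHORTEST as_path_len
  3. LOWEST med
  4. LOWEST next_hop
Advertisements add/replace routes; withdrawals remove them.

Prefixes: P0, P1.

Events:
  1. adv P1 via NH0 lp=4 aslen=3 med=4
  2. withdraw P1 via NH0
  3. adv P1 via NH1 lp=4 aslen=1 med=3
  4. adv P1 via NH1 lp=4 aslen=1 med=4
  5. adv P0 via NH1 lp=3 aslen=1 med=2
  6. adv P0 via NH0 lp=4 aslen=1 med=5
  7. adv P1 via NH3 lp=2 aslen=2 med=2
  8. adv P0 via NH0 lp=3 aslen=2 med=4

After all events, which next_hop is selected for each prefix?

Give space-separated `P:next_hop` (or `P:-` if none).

Answer: P0:NH1 P1:NH1

Derivation:
Op 1: best P0=- P1=NH0
Op 2: best P0=- P1=-
Op 3: best P0=- P1=NH1
Op 4: best P0=- P1=NH1
Op 5: best P0=NH1 P1=NH1
Op 6: best P0=NH0 P1=NH1
Op 7: best P0=NH0 P1=NH1
Op 8: best P0=NH1 P1=NH1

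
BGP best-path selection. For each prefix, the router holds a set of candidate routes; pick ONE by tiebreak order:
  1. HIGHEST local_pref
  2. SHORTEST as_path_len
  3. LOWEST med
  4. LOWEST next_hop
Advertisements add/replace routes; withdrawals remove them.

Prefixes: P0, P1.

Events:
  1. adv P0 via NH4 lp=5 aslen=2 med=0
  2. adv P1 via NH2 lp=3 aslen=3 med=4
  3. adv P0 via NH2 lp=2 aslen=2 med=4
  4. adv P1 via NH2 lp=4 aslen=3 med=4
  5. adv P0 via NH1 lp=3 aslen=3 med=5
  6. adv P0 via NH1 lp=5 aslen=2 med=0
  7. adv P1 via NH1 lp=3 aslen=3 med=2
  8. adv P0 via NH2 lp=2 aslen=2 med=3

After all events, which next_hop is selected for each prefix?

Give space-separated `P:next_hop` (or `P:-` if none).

Op 1: best P0=NH4 P1=-
Op 2: best P0=NH4 P1=NH2
Op 3: best P0=NH4 P1=NH2
Op 4: best P0=NH4 P1=NH2
Op 5: best P0=NH4 P1=NH2
Op 6: best P0=NH1 P1=NH2
Op 7: best P0=NH1 P1=NH2
Op 8: best P0=NH1 P1=NH2

Answer: P0:NH1 P1:NH2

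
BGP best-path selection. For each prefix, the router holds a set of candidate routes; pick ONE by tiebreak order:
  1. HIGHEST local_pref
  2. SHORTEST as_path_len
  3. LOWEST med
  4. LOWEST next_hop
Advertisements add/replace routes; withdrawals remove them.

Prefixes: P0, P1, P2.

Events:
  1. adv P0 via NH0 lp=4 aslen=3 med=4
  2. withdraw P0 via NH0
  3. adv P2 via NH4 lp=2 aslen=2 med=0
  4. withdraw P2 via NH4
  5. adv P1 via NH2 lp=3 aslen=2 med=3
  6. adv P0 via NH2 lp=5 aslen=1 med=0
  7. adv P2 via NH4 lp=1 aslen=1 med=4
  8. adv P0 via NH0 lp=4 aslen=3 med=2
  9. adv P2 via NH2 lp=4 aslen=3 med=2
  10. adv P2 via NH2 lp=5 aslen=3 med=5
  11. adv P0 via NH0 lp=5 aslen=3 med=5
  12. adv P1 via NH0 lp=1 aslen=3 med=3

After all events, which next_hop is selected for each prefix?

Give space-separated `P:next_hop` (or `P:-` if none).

Answer: P0:NH2 P1:NH2 P2:NH2

Derivation:
Op 1: best P0=NH0 P1=- P2=-
Op 2: best P0=- P1=- P2=-
Op 3: best P0=- P1=- P2=NH4
Op 4: best P0=- P1=- P2=-
Op 5: best P0=- P1=NH2 P2=-
Op 6: best P0=NH2 P1=NH2 P2=-
Op 7: best P0=NH2 P1=NH2 P2=NH4
Op 8: best P0=NH2 P1=NH2 P2=NH4
Op 9: best P0=NH2 P1=NH2 P2=NH2
Op 10: best P0=NH2 P1=NH2 P2=NH2
Op 11: best P0=NH2 P1=NH2 P2=NH2
Op 12: best P0=NH2 P1=NH2 P2=NH2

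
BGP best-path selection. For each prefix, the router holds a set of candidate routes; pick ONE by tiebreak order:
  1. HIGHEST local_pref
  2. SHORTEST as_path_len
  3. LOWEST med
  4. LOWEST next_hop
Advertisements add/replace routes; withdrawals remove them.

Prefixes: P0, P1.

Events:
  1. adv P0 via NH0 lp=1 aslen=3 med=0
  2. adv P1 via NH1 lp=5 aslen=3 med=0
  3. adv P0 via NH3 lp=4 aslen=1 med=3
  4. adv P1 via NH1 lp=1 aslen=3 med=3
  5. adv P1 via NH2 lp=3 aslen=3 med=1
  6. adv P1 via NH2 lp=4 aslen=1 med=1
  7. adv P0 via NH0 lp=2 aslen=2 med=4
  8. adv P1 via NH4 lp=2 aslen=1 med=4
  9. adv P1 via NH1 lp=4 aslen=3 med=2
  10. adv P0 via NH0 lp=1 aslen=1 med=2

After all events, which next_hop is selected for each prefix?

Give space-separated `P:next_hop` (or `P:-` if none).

Op 1: best P0=NH0 P1=-
Op 2: best P0=NH0 P1=NH1
Op 3: best P0=NH3 P1=NH1
Op 4: best P0=NH3 P1=NH1
Op 5: best P0=NH3 P1=NH2
Op 6: best P0=NH3 P1=NH2
Op 7: best P0=NH3 P1=NH2
Op 8: best P0=NH3 P1=NH2
Op 9: best P0=NH3 P1=NH2
Op 10: best P0=NH3 P1=NH2

Answer: P0:NH3 P1:NH2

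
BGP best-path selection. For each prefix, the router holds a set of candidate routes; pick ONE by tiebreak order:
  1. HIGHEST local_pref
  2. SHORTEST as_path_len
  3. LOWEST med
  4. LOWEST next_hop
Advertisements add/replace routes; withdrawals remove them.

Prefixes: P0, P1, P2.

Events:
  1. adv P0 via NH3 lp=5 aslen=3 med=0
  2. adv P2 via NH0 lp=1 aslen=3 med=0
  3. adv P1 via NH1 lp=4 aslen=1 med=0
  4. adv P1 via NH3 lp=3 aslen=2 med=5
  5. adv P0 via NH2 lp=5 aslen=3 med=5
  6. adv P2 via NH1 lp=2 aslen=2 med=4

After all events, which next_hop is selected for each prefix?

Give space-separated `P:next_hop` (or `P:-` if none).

Answer: P0:NH3 P1:NH1 P2:NH1

Derivation:
Op 1: best P0=NH3 P1=- P2=-
Op 2: best P0=NH3 P1=- P2=NH0
Op 3: best P0=NH3 P1=NH1 P2=NH0
Op 4: best P0=NH3 P1=NH1 P2=NH0
Op 5: best P0=NH3 P1=NH1 P2=NH0
Op 6: best P0=NH3 P1=NH1 P2=NH1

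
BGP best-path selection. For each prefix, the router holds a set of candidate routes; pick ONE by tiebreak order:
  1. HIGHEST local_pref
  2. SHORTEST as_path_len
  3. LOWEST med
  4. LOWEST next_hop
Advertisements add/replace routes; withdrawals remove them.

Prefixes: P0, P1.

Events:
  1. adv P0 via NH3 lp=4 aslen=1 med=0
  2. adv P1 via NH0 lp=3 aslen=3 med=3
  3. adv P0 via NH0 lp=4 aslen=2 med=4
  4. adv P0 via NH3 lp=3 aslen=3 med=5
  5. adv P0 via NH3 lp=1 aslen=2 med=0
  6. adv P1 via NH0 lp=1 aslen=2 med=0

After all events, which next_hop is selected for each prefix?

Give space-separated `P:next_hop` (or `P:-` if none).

Answer: P0:NH0 P1:NH0

Derivation:
Op 1: best P0=NH3 P1=-
Op 2: best P0=NH3 P1=NH0
Op 3: best P0=NH3 P1=NH0
Op 4: best P0=NH0 P1=NH0
Op 5: best P0=NH0 P1=NH0
Op 6: best P0=NH0 P1=NH0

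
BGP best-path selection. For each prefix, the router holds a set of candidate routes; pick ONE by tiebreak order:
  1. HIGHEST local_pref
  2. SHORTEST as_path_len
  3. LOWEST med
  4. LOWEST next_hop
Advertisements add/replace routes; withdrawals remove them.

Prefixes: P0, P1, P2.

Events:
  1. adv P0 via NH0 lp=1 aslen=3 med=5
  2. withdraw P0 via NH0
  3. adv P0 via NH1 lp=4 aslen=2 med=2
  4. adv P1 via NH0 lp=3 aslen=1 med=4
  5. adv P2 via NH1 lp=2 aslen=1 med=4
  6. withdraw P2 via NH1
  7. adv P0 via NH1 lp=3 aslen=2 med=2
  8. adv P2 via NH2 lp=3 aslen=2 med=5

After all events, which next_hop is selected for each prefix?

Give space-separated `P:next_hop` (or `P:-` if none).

Op 1: best P0=NH0 P1=- P2=-
Op 2: best P0=- P1=- P2=-
Op 3: best P0=NH1 P1=- P2=-
Op 4: best P0=NH1 P1=NH0 P2=-
Op 5: best P0=NH1 P1=NH0 P2=NH1
Op 6: best P0=NH1 P1=NH0 P2=-
Op 7: best P0=NH1 P1=NH0 P2=-
Op 8: best P0=NH1 P1=NH0 P2=NH2

Answer: P0:NH1 P1:NH0 P2:NH2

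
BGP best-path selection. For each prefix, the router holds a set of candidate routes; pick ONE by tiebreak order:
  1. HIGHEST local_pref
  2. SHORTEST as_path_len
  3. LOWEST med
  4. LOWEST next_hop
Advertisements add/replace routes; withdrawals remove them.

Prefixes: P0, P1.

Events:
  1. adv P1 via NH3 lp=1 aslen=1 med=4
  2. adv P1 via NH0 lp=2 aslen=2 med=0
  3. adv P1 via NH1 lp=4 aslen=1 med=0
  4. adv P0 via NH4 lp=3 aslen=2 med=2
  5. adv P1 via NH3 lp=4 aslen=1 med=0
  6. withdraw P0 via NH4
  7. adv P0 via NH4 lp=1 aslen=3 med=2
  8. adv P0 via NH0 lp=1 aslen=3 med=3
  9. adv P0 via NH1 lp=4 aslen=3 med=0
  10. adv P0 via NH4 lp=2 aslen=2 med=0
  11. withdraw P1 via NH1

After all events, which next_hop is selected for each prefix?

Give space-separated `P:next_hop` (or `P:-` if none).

Op 1: best P0=- P1=NH3
Op 2: best P0=- P1=NH0
Op 3: best P0=- P1=NH1
Op 4: best P0=NH4 P1=NH1
Op 5: best P0=NH4 P1=NH1
Op 6: best P0=- P1=NH1
Op 7: best P0=NH4 P1=NH1
Op 8: best P0=NH4 P1=NH1
Op 9: best P0=NH1 P1=NH1
Op 10: best P0=NH1 P1=NH1
Op 11: best P0=NH1 P1=NH3

Answer: P0:NH1 P1:NH3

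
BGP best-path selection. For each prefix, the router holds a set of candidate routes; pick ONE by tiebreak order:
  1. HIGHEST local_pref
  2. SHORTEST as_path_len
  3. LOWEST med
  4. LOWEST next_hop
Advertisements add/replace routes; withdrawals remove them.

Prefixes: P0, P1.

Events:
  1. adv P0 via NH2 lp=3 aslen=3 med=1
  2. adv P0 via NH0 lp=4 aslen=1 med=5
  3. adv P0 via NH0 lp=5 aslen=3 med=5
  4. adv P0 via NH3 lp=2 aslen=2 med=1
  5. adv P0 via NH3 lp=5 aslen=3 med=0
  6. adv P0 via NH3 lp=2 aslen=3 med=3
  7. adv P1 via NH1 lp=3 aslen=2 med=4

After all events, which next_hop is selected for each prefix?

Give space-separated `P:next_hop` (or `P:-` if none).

Answer: P0:NH0 P1:NH1

Derivation:
Op 1: best P0=NH2 P1=-
Op 2: best P0=NH0 P1=-
Op 3: best P0=NH0 P1=-
Op 4: best P0=NH0 P1=-
Op 5: best P0=NH3 P1=-
Op 6: best P0=NH0 P1=-
Op 7: best P0=NH0 P1=NH1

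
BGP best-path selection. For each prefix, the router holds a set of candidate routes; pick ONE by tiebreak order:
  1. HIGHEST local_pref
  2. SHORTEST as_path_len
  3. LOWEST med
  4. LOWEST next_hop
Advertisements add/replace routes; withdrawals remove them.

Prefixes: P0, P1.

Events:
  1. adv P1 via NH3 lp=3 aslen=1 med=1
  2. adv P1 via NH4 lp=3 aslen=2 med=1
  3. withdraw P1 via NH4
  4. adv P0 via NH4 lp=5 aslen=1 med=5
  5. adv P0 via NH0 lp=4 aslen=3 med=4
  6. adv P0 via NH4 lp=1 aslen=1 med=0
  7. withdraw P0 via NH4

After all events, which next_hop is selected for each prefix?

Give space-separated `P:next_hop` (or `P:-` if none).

Op 1: best P0=- P1=NH3
Op 2: best P0=- P1=NH3
Op 3: best P0=- P1=NH3
Op 4: best P0=NH4 P1=NH3
Op 5: best P0=NH4 P1=NH3
Op 6: best P0=NH0 P1=NH3
Op 7: best P0=NH0 P1=NH3

Answer: P0:NH0 P1:NH3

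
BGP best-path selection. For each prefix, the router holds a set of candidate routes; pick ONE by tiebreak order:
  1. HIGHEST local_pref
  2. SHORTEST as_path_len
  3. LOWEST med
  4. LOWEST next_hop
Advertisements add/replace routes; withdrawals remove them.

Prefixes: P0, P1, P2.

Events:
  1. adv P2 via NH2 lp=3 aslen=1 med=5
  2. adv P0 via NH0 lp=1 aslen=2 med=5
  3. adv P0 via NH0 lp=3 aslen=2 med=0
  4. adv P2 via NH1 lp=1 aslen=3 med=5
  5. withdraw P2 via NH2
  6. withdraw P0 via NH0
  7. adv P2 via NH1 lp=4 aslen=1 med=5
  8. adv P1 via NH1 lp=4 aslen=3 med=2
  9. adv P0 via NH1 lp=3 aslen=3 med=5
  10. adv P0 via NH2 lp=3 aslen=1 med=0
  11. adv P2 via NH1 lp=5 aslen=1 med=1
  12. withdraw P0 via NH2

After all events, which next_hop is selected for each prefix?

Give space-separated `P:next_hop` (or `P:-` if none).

Answer: P0:NH1 P1:NH1 P2:NH1

Derivation:
Op 1: best P0=- P1=- P2=NH2
Op 2: best P0=NH0 P1=- P2=NH2
Op 3: best P0=NH0 P1=- P2=NH2
Op 4: best P0=NH0 P1=- P2=NH2
Op 5: best P0=NH0 P1=- P2=NH1
Op 6: best P0=- P1=- P2=NH1
Op 7: best P0=- P1=- P2=NH1
Op 8: best P0=- P1=NH1 P2=NH1
Op 9: best P0=NH1 P1=NH1 P2=NH1
Op 10: best P0=NH2 P1=NH1 P2=NH1
Op 11: best P0=NH2 P1=NH1 P2=NH1
Op 12: best P0=NH1 P1=NH1 P2=NH1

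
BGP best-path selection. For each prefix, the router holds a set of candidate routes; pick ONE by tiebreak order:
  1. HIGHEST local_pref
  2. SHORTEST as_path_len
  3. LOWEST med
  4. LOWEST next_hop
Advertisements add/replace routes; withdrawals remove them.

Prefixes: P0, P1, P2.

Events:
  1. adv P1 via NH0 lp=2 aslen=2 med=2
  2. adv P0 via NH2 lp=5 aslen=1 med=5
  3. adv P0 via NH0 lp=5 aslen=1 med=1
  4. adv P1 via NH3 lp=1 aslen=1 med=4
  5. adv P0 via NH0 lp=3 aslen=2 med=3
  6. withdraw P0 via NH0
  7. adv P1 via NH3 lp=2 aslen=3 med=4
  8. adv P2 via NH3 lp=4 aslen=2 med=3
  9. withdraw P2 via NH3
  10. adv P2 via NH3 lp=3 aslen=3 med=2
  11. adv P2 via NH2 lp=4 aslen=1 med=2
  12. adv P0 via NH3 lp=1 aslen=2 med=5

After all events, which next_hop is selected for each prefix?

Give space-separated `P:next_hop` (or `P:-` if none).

Answer: P0:NH2 P1:NH0 P2:NH2

Derivation:
Op 1: best P0=- P1=NH0 P2=-
Op 2: best P0=NH2 P1=NH0 P2=-
Op 3: best P0=NH0 P1=NH0 P2=-
Op 4: best P0=NH0 P1=NH0 P2=-
Op 5: best P0=NH2 P1=NH0 P2=-
Op 6: best P0=NH2 P1=NH0 P2=-
Op 7: best P0=NH2 P1=NH0 P2=-
Op 8: best P0=NH2 P1=NH0 P2=NH3
Op 9: best P0=NH2 P1=NH0 P2=-
Op 10: best P0=NH2 P1=NH0 P2=NH3
Op 11: best P0=NH2 P1=NH0 P2=NH2
Op 12: best P0=NH2 P1=NH0 P2=NH2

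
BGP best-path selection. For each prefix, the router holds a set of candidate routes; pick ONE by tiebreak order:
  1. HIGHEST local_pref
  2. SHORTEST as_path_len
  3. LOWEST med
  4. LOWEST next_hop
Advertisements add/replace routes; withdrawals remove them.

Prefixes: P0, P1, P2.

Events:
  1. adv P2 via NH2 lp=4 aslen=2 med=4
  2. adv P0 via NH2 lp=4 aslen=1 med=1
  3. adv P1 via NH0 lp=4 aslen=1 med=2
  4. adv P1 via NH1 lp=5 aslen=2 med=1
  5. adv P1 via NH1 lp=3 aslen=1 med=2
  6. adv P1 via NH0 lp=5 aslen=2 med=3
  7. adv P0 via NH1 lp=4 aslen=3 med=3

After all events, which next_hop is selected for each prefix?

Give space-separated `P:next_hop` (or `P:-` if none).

Op 1: best P0=- P1=- P2=NH2
Op 2: best P0=NH2 P1=- P2=NH2
Op 3: best P0=NH2 P1=NH0 P2=NH2
Op 4: best P0=NH2 P1=NH1 P2=NH2
Op 5: best P0=NH2 P1=NH0 P2=NH2
Op 6: best P0=NH2 P1=NH0 P2=NH2
Op 7: best P0=NH2 P1=NH0 P2=NH2

Answer: P0:NH2 P1:NH0 P2:NH2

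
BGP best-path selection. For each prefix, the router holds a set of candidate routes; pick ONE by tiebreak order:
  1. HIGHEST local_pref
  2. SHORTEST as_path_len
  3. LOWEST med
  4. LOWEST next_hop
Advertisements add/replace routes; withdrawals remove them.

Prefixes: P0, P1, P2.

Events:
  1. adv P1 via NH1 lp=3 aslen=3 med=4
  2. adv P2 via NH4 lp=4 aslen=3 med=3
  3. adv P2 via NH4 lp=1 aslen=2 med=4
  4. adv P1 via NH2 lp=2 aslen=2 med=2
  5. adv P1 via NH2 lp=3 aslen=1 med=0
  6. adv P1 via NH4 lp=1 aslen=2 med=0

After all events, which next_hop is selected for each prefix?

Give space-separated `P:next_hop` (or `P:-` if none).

Answer: P0:- P1:NH2 P2:NH4

Derivation:
Op 1: best P0=- P1=NH1 P2=-
Op 2: best P0=- P1=NH1 P2=NH4
Op 3: best P0=- P1=NH1 P2=NH4
Op 4: best P0=- P1=NH1 P2=NH4
Op 5: best P0=- P1=NH2 P2=NH4
Op 6: best P0=- P1=NH2 P2=NH4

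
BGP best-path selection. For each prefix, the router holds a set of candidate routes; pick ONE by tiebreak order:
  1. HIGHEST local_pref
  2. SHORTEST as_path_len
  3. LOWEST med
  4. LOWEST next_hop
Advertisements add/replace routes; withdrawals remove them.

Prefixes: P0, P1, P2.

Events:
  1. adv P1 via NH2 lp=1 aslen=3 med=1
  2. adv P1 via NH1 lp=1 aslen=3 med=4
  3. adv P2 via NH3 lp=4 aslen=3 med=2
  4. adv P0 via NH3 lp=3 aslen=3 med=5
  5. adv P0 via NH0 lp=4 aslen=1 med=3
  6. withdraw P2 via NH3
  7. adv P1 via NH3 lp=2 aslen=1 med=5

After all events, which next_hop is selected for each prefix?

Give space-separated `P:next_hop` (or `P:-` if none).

Op 1: best P0=- P1=NH2 P2=-
Op 2: best P0=- P1=NH2 P2=-
Op 3: best P0=- P1=NH2 P2=NH3
Op 4: best P0=NH3 P1=NH2 P2=NH3
Op 5: best P0=NH0 P1=NH2 P2=NH3
Op 6: best P0=NH0 P1=NH2 P2=-
Op 7: best P0=NH0 P1=NH3 P2=-

Answer: P0:NH0 P1:NH3 P2:-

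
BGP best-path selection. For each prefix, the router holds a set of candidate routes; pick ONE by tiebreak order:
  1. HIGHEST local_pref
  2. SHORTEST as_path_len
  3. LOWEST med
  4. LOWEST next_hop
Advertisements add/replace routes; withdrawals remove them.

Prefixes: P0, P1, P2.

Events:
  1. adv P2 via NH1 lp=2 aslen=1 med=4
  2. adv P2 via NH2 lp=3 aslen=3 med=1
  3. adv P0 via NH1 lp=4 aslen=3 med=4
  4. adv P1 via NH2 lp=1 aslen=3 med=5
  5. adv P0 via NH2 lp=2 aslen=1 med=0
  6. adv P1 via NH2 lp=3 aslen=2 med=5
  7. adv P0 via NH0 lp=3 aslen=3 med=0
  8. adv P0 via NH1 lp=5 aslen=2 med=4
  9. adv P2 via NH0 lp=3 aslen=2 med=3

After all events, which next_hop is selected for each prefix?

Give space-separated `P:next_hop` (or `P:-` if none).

Op 1: best P0=- P1=- P2=NH1
Op 2: best P0=- P1=- P2=NH2
Op 3: best P0=NH1 P1=- P2=NH2
Op 4: best P0=NH1 P1=NH2 P2=NH2
Op 5: best P0=NH1 P1=NH2 P2=NH2
Op 6: best P0=NH1 P1=NH2 P2=NH2
Op 7: best P0=NH1 P1=NH2 P2=NH2
Op 8: best P0=NH1 P1=NH2 P2=NH2
Op 9: best P0=NH1 P1=NH2 P2=NH0

Answer: P0:NH1 P1:NH2 P2:NH0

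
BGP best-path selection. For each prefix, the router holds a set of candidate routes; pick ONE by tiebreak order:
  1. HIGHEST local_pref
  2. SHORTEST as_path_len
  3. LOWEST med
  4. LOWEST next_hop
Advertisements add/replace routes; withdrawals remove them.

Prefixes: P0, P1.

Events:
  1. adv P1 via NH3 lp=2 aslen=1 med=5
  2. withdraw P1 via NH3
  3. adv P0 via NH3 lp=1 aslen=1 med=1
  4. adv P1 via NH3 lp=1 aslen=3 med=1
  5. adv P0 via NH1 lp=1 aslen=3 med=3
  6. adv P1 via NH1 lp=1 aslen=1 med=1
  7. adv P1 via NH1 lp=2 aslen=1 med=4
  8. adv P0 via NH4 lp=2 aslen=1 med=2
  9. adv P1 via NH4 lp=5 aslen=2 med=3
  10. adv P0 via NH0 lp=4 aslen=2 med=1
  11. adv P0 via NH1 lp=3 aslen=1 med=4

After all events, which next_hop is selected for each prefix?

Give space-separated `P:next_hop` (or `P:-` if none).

Answer: P0:NH0 P1:NH4

Derivation:
Op 1: best P0=- P1=NH3
Op 2: best P0=- P1=-
Op 3: best P0=NH3 P1=-
Op 4: best P0=NH3 P1=NH3
Op 5: best P0=NH3 P1=NH3
Op 6: best P0=NH3 P1=NH1
Op 7: best P0=NH3 P1=NH1
Op 8: best P0=NH4 P1=NH1
Op 9: best P0=NH4 P1=NH4
Op 10: best P0=NH0 P1=NH4
Op 11: best P0=NH0 P1=NH4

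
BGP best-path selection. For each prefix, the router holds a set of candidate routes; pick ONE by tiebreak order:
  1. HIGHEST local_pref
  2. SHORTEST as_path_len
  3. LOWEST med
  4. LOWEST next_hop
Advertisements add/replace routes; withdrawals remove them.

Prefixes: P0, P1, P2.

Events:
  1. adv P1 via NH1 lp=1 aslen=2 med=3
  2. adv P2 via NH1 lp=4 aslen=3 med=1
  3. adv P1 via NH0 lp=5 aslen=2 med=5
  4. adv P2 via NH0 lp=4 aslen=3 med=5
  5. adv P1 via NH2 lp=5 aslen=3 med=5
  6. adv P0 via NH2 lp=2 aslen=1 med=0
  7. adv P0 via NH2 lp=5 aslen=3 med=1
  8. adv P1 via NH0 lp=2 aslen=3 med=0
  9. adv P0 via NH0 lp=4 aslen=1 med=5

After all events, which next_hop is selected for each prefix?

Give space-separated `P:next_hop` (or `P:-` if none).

Answer: P0:NH2 P1:NH2 P2:NH1

Derivation:
Op 1: best P0=- P1=NH1 P2=-
Op 2: best P0=- P1=NH1 P2=NH1
Op 3: best P0=- P1=NH0 P2=NH1
Op 4: best P0=- P1=NH0 P2=NH1
Op 5: best P0=- P1=NH0 P2=NH1
Op 6: best P0=NH2 P1=NH0 P2=NH1
Op 7: best P0=NH2 P1=NH0 P2=NH1
Op 8: best P0=NH2 P1=NH2 P2=NH1
Op 9: best P0=NH2 P1=NH2 P2=NH1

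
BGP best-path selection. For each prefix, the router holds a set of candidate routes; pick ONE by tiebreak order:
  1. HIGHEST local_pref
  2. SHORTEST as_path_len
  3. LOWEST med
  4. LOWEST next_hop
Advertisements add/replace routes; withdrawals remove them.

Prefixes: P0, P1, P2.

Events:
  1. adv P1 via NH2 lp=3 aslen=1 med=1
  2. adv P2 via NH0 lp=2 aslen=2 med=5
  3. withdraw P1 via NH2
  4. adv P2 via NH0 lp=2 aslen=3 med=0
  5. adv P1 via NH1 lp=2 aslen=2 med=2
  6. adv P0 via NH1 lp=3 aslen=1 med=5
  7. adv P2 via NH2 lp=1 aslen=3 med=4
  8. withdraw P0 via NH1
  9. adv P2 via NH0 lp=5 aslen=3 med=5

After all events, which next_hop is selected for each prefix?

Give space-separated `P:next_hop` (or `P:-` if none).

Answer: P0:- P1:NH1 P2:NH0

Derivation:
Op 1: best P0=- P1=NH2 P2=-
Op 2: best P0=- P1=NH2 P2=NH0
Op 3: best P0=- P1=- P2=NH0
Op 4: best P0=- P1=- P2=NH0
Op 5: best P0=- P1=NH1 P2=NH0
Op 6: best P0=NH1 P1=NH1 P2=NH0
Op 7: best P0=NH1 P1=NH1 P2=NH0
Op 8: best P0=- P1=NH1 P2=NH0
Op 9: best P0=- P1=NH1 P2=NH0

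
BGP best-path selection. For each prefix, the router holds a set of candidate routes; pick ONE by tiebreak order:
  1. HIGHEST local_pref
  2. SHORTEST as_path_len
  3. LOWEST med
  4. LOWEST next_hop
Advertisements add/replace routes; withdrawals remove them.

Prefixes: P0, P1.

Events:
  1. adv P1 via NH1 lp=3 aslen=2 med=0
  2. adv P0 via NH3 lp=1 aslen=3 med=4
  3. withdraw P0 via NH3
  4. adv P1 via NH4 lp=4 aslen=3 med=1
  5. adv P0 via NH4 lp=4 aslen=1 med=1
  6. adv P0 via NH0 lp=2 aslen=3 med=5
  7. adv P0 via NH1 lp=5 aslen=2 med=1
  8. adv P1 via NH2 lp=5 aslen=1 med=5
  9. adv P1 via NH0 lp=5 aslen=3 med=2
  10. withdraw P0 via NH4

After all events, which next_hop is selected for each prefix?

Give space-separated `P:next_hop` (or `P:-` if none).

Op 1: best P0=- P1=NH1
Op 2: best P0=NH3 P1=NH1
Op 3: best P0=- P1=NH1
Op 4: best P0=- P1=NH4
Op 5: best P0=NH4 P1=NH4
Op 6: best P0=NH4 P1=NH4
Op 7: best P0=NH1 P1=NH4
Op 8: best P0=NH1 P1=NH2
Op 9: best P0=NH1 P1=NH2
Op 10: best P0=NH1 P1=NH2

Answer: P0:NH1 P1:NH2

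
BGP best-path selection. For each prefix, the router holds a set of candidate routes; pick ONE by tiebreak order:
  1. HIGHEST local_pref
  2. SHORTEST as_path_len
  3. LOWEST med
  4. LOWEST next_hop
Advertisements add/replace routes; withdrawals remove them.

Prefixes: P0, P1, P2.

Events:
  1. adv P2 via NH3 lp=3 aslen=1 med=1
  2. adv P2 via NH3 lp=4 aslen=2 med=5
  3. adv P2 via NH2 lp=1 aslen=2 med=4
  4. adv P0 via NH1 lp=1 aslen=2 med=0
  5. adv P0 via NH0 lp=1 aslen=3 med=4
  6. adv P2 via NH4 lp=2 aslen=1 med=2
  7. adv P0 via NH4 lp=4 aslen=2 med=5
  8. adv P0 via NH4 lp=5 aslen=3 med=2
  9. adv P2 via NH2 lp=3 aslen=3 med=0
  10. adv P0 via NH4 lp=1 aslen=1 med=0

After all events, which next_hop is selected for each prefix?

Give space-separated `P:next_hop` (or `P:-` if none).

Op 1: best P0=- P1=- P2=NH3
Op 2: best P0=- P1=- P2=NH3
Op 3: best P0=- P1=- P2=NH3
Op 4: best P0=NH1 P1=- P2=NH3
Op 5: best P0=NH1 P1=- P2=NH3
Op 6: best P0=NH1 P1=- P2=NH3
Op 7: best P0=NH4 P1=- P2=NH3
Op 8: best P0=NH4 P1=- P2=NH3
Op 9: best P0=NH4 P1=- P2=NH3
Op 10: best P0=NH4 P1=- P2=NH3

Answer: P0:NH4 P1:- P2:NH3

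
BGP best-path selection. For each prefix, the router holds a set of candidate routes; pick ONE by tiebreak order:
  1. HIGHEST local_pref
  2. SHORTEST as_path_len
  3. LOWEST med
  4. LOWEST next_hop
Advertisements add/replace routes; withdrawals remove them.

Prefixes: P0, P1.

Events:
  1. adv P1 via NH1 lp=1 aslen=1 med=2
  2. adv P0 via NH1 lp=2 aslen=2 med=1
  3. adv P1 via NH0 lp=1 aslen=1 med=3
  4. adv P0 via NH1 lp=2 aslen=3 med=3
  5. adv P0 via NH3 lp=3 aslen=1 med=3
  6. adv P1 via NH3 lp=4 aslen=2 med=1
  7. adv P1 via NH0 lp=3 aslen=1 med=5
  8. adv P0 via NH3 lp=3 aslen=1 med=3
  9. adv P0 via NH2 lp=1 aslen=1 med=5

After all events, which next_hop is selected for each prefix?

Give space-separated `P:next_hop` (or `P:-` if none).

Op 1: best P0=- P1=NH1
Op 2: best P0=NH1 P1=NH1
Op 3: best P0=NH1 P1=NH1
Op 4: best P0=NH1 P1=NH1
Op 5: best P0=NH3 P1=NH1
Op 6: best P0=NH3 P1=NH3
Op 7: best P0=NH3 P1=NH3
Op 8: best P0=NH3 P1=NH3
Op 9: best P0=NH3 P1=NH3

Answer: P0:NH3 P1:NH3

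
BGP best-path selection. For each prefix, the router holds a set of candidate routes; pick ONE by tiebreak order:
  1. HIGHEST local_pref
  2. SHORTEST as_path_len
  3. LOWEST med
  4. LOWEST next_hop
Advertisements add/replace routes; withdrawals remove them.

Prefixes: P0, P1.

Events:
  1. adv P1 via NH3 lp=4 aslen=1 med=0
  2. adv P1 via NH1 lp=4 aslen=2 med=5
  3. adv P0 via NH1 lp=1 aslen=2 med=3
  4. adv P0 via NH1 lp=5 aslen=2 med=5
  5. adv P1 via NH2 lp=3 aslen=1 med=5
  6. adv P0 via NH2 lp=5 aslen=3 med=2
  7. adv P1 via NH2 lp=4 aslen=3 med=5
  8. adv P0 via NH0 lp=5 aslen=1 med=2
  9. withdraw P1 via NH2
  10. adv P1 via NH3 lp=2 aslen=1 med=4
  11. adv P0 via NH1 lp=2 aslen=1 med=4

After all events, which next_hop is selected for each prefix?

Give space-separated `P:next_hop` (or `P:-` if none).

Answer: P0:NH0 P1:NH1

Derivation:
Op 1: best P0=- P1=NH3
Op 2: best P0=- P1=NH3
Op 3: best P0=NH1 P1=NH3
Op 4: best P0=NH1 P1=NH3
Op 5: best P0=NH1 P1=NH3
Op 6: best P0=NH1 P1=NH3
Op 7: best P0=NH1 P1=NH3
Op 8: best P0=NH0 P1=NH3
Op 9: best P0=NH0 P1=NH3
Op 10: best P0=NH0 P1=NH1
Op 11: best P0=NH0 P1=NH1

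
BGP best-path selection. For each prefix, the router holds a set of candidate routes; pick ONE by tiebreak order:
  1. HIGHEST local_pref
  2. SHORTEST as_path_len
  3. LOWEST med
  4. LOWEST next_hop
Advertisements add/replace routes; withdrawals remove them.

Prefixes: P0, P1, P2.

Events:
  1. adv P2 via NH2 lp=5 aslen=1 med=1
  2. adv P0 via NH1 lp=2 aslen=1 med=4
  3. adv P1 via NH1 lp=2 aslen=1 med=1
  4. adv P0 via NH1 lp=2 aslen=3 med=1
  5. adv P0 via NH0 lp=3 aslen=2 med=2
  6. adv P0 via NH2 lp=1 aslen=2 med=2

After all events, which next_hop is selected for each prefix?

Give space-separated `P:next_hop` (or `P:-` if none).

Op 1: best P0=- P1=- P2=NH2
Op 2: best P0=NH1 P1=- P2=NH2
Op 3: best P0=NH1 P1=NH1 P2=NH2
Op 4: best P0=NH1 P1=NH1 P2=NH2
Op 5: best P0=NH0 P1=NH1 P2=NH2
Op 6: best P0=NH0 P1=NH1 P2=NH2

Answer: P0:NH0 P1:NH1 P2:NH2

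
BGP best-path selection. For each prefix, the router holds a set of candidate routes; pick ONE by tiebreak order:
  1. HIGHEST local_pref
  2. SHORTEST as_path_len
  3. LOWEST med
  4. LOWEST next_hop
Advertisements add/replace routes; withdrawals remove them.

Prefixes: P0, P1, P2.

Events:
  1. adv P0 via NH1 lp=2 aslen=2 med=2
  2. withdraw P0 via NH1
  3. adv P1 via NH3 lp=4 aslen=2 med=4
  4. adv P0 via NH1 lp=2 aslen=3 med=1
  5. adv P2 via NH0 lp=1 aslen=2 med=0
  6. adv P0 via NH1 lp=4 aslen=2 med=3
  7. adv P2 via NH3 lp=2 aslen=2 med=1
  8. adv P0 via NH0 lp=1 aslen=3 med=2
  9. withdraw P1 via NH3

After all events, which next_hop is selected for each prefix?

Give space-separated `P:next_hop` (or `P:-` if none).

Answer: P0:NH1 P1:- P2:NH3

Derivation:
Op 1: best P0=NH1 P1=- P2=-
Op 2: best P0=- P1=- P2=-
Op 3: best P0=- P1=NH3 P2=-
Op 4: best P0=NH1 P1=NH3 P2=-
Op 5: best P0=NH1 P1=NH3 P2=NH0
Op 6: best P0=NH1 P1=NH3 P2=NH0
Op 7: best P0=NH1 P1=NH3 P2=NH3
Op 8: best P0=NH1 P1=NH3 P2=NH3
Op 9: best P0=NH1 P1=- P2=NH3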